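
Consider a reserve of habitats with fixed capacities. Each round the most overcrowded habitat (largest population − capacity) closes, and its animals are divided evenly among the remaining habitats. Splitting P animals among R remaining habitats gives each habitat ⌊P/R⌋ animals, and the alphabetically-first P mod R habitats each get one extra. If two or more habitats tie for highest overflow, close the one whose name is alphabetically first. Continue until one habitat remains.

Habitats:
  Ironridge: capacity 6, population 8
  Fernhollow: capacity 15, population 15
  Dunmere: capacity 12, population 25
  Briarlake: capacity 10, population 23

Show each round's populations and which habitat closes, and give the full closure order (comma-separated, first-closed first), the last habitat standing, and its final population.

Closure order: Briarlake, Dunmere, Fernhollow
Last habitat: Ironridge with 71 animals

Round 1: Briarlake=23 Dunmere=25 Fernhollow=15 Ironridge=8 → close Briarlake (overflow 13)
  23÷3 = 7 each, +1 to first 2
Round 2: Dunmere=33 Fernhollow=23 Ironridge=15 → close Dunmere (overflow 21)
  33÷2 = 16 each, +1 to first 1
Round 3: Fernhollow=40 Ironridge=31 → close Fernhollow (overflow 25)
  40÷1 = 40 each, +1 to first 0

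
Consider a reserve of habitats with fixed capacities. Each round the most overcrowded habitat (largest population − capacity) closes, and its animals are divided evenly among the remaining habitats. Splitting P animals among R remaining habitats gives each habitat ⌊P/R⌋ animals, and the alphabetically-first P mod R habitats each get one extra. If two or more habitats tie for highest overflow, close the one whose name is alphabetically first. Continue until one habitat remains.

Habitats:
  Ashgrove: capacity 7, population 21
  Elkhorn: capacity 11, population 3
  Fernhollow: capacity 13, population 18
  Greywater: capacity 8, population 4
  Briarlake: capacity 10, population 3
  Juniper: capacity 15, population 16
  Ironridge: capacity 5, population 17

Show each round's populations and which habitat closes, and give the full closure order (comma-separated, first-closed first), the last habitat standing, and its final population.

Round 1: Ashgrove=21 Briarlake=3 Elkhorn=3 Fernhollow=18 Greywater=4 Ironridge=17 Juniper=16 → close Ashgrove (overflow 14)
  21÷6 = 3 each, +1 to first 3
Round 2: Briarlake=7 Elkhorn=7 Fernhollow=22 Greywater=7 Ironridge=20 Juniper=19 → close Ironridge (overflow 15)
  20÷5 = 4 each, +1 to first 0
Round 3: Briarlake=11 Elkhorn=11 Fernhollow=26 Greywater=11 Juniper=23 → close Fernhollow (overflow 13)
  26÷4 = 6 each, +1 to first 2
Round 4: Briarlake=18 Elkhorn=18 Greywater=17 Juniper=29 → close Juniper (overflow 14)
  29÷3 = 9 each, +1 to first 2
Round 5: Briarlake=28 Elkhorn=28 Greywater=26 → close Briarlake (overflow 18)
  28÷2 = 14 each, +1 to first 0
Round 6: Elkhorn=42 Greywater=40 → close Greywater (overflow 32)
  40÷1 = 40 each, +1 to first 0

Closure order: Ashgrove, Ironridge, Fernhollow, Juniper, Briarlake, Greywater
Last habitat: Elkhorn with 82 animals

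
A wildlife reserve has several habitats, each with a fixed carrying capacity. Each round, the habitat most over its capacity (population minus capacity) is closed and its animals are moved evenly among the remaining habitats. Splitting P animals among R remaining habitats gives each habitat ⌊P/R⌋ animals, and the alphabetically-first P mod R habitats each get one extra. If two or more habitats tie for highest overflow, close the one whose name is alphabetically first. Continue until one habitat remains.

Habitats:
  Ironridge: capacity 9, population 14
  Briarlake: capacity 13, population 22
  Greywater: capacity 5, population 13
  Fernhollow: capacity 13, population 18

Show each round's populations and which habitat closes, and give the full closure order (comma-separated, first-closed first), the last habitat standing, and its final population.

Round 1: Briarlake=22 Fernhollow=18 Greywater=13 Ironridge=14 → close Briarlake (overflow 9)
  22÷3 = 7 each, +1 to first 1
Round 2: Fernhollow=26 Greywater=20 Ironridge=21 → close Greywater (overflow 15)
  20÷2 = 10 each, +1 to first 0
Round 3: Fernhollow=36 Ironridge=31 → close Fernhollow (overflow 23)
  36÷1 = 36 each, +1 to first 0

Closure order: Briarlake, Greywater, Fernhollow
Last habitat: Ironridge with 67 animals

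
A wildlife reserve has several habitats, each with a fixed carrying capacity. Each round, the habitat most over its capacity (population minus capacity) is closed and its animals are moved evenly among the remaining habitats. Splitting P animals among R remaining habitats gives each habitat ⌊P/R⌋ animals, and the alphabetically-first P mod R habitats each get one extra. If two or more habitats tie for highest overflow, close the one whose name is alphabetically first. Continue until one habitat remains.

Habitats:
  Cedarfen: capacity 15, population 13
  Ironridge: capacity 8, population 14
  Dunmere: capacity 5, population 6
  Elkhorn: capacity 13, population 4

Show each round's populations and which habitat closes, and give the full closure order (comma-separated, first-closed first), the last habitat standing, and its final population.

Round 1: Cedarfen=13 Dunmere=6 Elkhorn=4 Ironridge=14 → close Ironridge (overflow 6)
  14÷3 = 4 each, +1 to first 2
Round 2: Cedarfen=18 Dunmere=11 Elkhorn=8 → close Dunmere (overflow 6)
  11÷2 = 5 each, +1 to first 1
Round 3: Cedarfen=24 Elkhorn=13 → close Cedarfen (overflow 9)
  24÷1 = 24 each, +1 to first 0

Closure order: Ironridge, Dunmere, Cedarfen
Last habitat: Elkhorn with 37 animals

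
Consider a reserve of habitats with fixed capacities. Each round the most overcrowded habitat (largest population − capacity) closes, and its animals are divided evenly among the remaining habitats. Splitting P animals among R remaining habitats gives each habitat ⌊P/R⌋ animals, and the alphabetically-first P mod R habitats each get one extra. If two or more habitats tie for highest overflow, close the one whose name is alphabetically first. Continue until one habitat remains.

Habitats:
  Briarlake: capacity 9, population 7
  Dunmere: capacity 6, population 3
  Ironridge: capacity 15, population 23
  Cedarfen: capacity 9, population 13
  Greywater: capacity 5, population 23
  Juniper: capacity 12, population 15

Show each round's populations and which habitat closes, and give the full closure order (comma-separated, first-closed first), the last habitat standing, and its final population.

Round 1: Briarlake=7 Cedarfen=13 Dunmere=3 Greywater=23 Ironridge=23 Juniper=15 → close Greywater (overflow 18)
  23÷5 = 4 each, +1 to first 3
Round 2: Briarlake=12 Cedarfen=18 Dunmere=8 Ironridge=27 Juniper=19 → close Ironridge (overflow 12)
  27÷4 = 6 each, +1 to first 3
Round 3: Briarlake=19 Cedarfen=25 Dunmere=15 Juniper=25 → close Cedarfen (overflow 16)
  25÷3 = 8 each, +1 to first 1
Round 4: Briarlake=28 Dunmere=23 Juniper=33 → close Juniper (overflow 21)
  33÷2 = 16 each, +1 to first 1
Round 5: Briarlake=45 Dunmere=39 → close Briarlake (overflow 36)
  45÷1 = 45 each, +1 to first 0

Closure order: Greywater, Ironridge, Cedarfen, Juniper, Briarlake
Last habitat: Dunmere with 84 animals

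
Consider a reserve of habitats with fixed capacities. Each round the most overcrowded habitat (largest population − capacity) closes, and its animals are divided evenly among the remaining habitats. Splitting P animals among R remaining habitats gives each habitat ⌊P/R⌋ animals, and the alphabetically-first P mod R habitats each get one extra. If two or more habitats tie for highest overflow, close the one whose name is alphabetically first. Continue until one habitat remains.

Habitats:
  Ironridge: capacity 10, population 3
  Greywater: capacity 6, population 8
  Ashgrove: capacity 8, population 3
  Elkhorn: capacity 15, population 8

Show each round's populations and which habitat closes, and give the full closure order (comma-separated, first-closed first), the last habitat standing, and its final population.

Round 1: Ashgrove=3 Elkhorn=8 Greywater=8 Ironridge=3 → close Greywater (overflow 2)
  8÷3 = 2 each, +1 to first 2
Round 2: Ashgrove=6 Elkhorn=11 Ironridge=5 → close Ashgrove (overflow -2)
  6÷2 = 3 each, +1 to first 0
Round 3: Elkhorn=14 Ironridge=8 → close Elkhorn (overflow -1)
  14÷1 = 14 each, +1 to first 0

Closure order: Greywater, Ashgrove, Elkhorn
Last habitat: Ironridge with 22 animals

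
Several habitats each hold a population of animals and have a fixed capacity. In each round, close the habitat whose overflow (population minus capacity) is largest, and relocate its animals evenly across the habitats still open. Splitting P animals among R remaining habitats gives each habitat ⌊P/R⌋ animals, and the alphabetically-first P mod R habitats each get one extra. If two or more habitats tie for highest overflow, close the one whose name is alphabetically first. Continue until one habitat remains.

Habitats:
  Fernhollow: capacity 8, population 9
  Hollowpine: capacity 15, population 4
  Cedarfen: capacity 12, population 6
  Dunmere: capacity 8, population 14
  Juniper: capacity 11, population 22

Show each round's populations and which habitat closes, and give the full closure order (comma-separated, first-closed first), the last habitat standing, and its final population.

Closure order: Juniper, Dunmere, Fernhollow, Cedarfen
Last habitat: Hollowpine with 55 animals

Round 1: Cedarfen=6 Dunmere=14 Fernhollow=9 Hollowpine=4 Juniper=22 → close Juniper (overflow 11)
  22÷4 = 5 each, +1 to first 2
Round 2: Cedarfen=12 Dunmere=20 Fernhollow=14 Hollowpine=9 → close Dunmere (overflow 12)
  20÷3 = 6 each, +1 to first 2
Round 3: Cedarfen=19 Fernhollow=21 Hollowpine=15 → close Fernhollow (overflow 13)
  21÷2 = 10 each, +1 to first 1
Round 4: Cedarfen=30 Hollowpine=25 → close Cedarfen (overflow 18)
  30÷1 = 30 each, +1 to first 0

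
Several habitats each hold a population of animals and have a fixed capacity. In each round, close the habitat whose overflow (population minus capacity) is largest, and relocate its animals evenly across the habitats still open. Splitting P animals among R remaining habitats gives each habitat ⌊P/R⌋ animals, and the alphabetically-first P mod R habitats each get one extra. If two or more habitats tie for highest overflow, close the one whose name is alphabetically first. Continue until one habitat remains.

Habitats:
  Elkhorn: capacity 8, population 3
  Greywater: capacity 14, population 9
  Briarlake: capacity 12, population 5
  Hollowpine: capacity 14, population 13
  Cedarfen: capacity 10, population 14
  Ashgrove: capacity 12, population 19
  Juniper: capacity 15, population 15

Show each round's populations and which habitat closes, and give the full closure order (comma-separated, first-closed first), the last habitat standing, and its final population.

Round 1: Ashgrove=19 Briarlake=5 Cedarfen=14 Elkhorn=3 Greywater=9 Hollowpine=13 Juniper=15 → close Ashgrove (overflow 7)
  19÷6 = 3 each, +1 to first 1
Round 2: Briarlake=9 Cedarfen=17 Elkhorn=6 Greywater=12 Hollowpine=16 Juniper=18 → close Cedarfen (overflow 7)
  17÷5 = 3 each, +1 to first 2
Round 3: Briarlake=13 Elkhorn=10 Greywater=15 Hollowpine=19 Juniper=21 → close Juniper (overflow 6)
  21÷4 = 5 each, +1 to first 1
Round 4: Briarlake=19 Elkhorn=15 Greywater=20 Hollowpine=24 → close Hollowpine (overflow 10)
  24÷3 = 8 each, +1 to first 0
Round 5: Briarlake=27 Elkhorn=23 Greywater=28 → close Briarlake (overflow 15)
  27÷2 = 13 each, +1 to first 1
Round 6: Elkhorn=37 Greywater=41 → close Elkhorn (overflow 29)
  37÷1 = 37 each, +1 to first 0

Closure order: Ashgrove, Cedarfen, Juniper, Hollowpine, Briarlake, Elkhorn
Last habitat: Greywater with 78 animals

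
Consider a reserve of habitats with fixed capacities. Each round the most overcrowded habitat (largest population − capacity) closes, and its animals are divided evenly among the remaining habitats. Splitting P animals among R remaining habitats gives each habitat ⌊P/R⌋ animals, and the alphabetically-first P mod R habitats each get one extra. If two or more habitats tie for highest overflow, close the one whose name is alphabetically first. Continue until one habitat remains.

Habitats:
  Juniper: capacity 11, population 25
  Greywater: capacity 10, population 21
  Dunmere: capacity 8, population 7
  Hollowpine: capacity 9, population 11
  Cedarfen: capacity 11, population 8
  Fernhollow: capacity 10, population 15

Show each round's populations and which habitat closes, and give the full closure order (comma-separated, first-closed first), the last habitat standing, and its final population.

Round 1: Cedarfen=8 Dunmere=7 Fernhollow=15 Greywater=21 Hollowpine=11 Juniper=25 → close Juniper (overflow 14)
  25÷5 = 5 each, +1 to first 0
Round 2: Cedarfen=13 Dunmere=12 Fernhollow=20 Greywater=26 Hollowpine=16 → close Greywater (overflow 16)
  26÷4 = 6 each, +1 to first 2
Round 3: Cedarfen=20 Dunmere=19 Fernhollow=26 Hollowpine=22 → close Fernhollow (overflow 16)
  26÷3 = 8 each, +1 to first 2
Round 4: Cedarfen=29 Dunmere=28 Hollowpine=30 → close Hollowpine (overflow 21)
  30÷2 = 15 each, +1 to first 0
Round 5: Cedarfen=44 Dunmere=43 → close Dunmere (overflow 35)
  43÷1 = 43 each, +1 to first 0

Closure order: Juniper, Greywater, Fernhollow, Hollowpine, Dunmere
Last habitat: Cedarfen with 87 animals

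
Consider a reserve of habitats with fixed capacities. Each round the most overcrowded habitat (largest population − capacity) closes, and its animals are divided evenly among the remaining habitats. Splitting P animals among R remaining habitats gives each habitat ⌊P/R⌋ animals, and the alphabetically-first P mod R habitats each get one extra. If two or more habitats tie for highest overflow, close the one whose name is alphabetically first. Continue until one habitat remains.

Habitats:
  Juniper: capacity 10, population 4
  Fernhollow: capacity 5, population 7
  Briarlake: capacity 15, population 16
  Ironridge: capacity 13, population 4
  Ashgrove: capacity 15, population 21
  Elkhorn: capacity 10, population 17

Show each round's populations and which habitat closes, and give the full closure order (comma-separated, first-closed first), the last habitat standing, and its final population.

Round 1: Ashgrove=21 Briarlake=16 Elkhorn=17 Fernhollow=7 Ironridge=4 Juniper=4 → close Elkhorn (overflow 7)
  17÷5 = 3 each, +1 to first 2
Round 2: Ashgrove=25 Briarlake=20 Fernhollow=10 Ironridge=7 Juniper=7 → close Ashgrove (overflow 10)
  25÷4 = 6 each, +1 to first 1
Round 3: Briarlake=27 Fernhollow=16 Ironridge=13 Juniper=13 → close Briarlake (overflow 12)
  27÷3 = 9 each, +1 to first 0
Round 4: Fernhollow=25 Ironridge=22 Juniper=22 → close Fernhollow (overflow 20)
  25÷2 = 12 each, +1 to first 1
Round 5: Ironridge=35 Juniper=34 → close Juniper (overflow 24)
  34÷1 = 34 each, +1 to first 0

Closure order: Elkhorn, Ashgrove, Briarlake, Fernhollow, Juniper
Last habitat: Ironridge with 69 animals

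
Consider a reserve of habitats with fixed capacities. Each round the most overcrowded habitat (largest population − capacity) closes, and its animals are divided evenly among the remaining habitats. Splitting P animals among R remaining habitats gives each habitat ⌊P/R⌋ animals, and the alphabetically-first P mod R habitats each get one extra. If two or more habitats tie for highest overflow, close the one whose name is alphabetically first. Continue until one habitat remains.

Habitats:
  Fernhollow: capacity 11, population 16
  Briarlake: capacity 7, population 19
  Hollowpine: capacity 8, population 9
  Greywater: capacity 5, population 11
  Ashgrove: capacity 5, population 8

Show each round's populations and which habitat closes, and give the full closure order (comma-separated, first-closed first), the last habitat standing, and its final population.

Closure order: Briarlake, Greywater, Fernhollow, Ashgrove
Last habitat: Hollowpine with 63 animals

Round 1: Ashgrove=8 Briarlake=19 Fernhollow=16 Greywater=11 Hollowpine=9 → close Briarlake (overflow 12)
  19÷4 = 4 each, +1 to first 3
Round 2: Ashgrove=13 Fernhollow=21 Greywater=16 Hollowpine=13 → close Greywater (overflow 11)
  16÷3 = 5 each, +1 to first 1
Round 3: Ashgrove=19 Fernhollow=26 Hollowpine=18 → close Fernhollow (overflow 15)
  26÷2 = 13 each, +1 to first 0
Round 4: Ashgrove=32 Hollowpine=31 → close Ashgrove (overflow 27)
  32÷1 = 32 each, +1 to first 0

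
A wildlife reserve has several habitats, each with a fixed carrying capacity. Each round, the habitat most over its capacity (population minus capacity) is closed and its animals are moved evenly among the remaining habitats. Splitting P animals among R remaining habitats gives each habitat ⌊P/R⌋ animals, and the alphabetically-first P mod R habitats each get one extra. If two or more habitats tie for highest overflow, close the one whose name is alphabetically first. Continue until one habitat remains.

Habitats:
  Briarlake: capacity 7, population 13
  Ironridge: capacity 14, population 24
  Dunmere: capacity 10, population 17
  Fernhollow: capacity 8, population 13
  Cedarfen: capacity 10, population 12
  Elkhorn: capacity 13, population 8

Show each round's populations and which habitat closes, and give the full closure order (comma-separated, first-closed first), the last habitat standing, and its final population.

Round 1: Briarlake=13 Cedarfen=12 Dunmere=17 Elkhorn=8 Fernhollow=13 Ironridge=24 → close Ironridge (overflow 10)
  24÷5 = 4 each, +1 to first 4
Round 2: Briarlake=18 Cedarfen=17 Dunmere=22 Elkhorn=13 Fernhollow=17 → close Dunmere (overflow 12)
  22÷4 = 5 each, +1 to first 2
Round 3: Briarlake=24 Cedarfen=23 Elkhorn=18 Fernhollow=22 → close Briarlake (overflow 17)
  24÷3 = 8 each, +1 to first 0
Round 4: Cedarfen=31 Elkhorn=26 Fernhollow=30 → close Fernhollow (overflow 22)
  30÷2 = 15 each, +1 to first 0
Round 5: Cedarfen=46 Elkhorn=41 → close Cedarfen (overflow 36)
  46÷1 = 46 each, +1 to first 0

Closure order: Ironridge, Dunmere, Briarlake, Fernhollow, Cedarfen
Last habitat: Elkhorn with 87 animals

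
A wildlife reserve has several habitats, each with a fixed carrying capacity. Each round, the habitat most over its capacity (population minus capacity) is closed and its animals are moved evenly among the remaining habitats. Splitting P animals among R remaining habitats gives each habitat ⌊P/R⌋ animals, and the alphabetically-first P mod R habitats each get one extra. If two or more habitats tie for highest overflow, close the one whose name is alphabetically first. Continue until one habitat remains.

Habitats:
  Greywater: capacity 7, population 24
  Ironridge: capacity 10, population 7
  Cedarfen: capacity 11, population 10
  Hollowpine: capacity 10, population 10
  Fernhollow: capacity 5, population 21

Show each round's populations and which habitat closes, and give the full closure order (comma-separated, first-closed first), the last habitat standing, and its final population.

Round 1: Cedarfen=10 Fernhollow=21 Greywater=24 Hollowpine=10 Ironridge=7 → close Greywater (overflow 17)
  24÷4 = 6 each, +1 to first 0
Round 2: Cedarfen=16 Fernhollow=27 Hollowpine=16 Ironridge=13 → close Fernhollow (overflow 22)
  27÷3 = 9 each, +1 to first 0
Round 3: Cedarfen=25 Hollowpine=25 Ironridge=22 → close Hollowpine (overflow 15)
  25÷2 = 12 each, +1 to first 1
Round 4: Cedarfen=38 Ironridge=34 → close Cedarfen (overflow 27)
  38÷1 = 38 each, +1 to first 0

Closure order: Greywater, Fernhollow, Hollowpine, Cedarfen
Last habitat: Ironridge with 72 animals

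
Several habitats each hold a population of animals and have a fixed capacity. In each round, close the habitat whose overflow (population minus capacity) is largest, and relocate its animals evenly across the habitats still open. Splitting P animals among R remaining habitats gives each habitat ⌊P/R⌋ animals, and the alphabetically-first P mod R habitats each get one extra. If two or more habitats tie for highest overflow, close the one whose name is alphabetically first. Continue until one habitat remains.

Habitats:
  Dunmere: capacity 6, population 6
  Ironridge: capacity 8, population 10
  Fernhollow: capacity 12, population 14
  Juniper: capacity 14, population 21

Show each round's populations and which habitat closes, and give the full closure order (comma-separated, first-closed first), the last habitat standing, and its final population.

Closure order: Juniper, Fernhollow, Ironridge
Last habitat: Dunmere with 51 animals

Round 1: Dunmere=6 Fernhollow=14 Ironridge=10 Juniper=21 → close Juniper (overflow 7)
  21÷3 = 7 each, +1 to first 0
Round 2: Dunmere=13 Fernhollow=21 Ironridge=17 → close Fernhollow (overflow 9)
  21÷2 = 10 each, +1 to first 1
Round 3: Dunmere=24 Ironridge=27 → close Ironridge (overflow 19)
  27÷1 = 27 each, +1 to first 0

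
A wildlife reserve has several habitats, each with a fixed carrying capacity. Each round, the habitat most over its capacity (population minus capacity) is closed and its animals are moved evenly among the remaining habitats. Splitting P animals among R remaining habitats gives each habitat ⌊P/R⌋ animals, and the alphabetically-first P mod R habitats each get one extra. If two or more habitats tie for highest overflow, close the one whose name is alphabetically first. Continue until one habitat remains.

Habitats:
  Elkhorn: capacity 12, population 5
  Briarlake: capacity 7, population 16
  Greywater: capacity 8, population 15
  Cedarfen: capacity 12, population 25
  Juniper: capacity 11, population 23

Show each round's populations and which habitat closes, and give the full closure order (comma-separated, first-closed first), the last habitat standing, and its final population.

Round 1: Briarlake=16 Cedarfen=25 Elkhorn=5 Greywater=15 Juniper=23 → close Cedarfen (overflow 13)
  25÷4 = 6 each, +1 to first 1
Round 2: Briarlake=23 Elkhorn=11 Greywater=21 Juniper=29 → close Juniper (overflow 18)
  29÷3 = 9 each, +1 to first 2
Round 3: Briarlake=33 Elkhorn=21 Greywater=30 → close Briarlake (overflow 26)
  33÷2 = 16 each, +1 to first 1
Round 4: Elkhorn=38 Greywater=46 → close Greywater (overflow 38)
  46÷1 = 46 each, +1 to first 0

Closure order: Cedarfen, Juniper, Briarlake, Greywater
Last habitat: Elkhorn with 84 animals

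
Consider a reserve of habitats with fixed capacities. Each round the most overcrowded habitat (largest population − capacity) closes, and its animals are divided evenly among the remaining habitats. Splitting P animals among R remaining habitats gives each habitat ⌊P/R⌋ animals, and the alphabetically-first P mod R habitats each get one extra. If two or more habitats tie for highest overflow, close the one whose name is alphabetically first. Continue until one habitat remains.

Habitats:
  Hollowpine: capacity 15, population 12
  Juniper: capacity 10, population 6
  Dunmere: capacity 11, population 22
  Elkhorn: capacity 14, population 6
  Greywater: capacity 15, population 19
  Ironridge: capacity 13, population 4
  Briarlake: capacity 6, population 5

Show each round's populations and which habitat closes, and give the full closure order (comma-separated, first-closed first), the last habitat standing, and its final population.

Round 1: Briarlake=5 Dunmere=22 Elkhorn=6 Greywater=19 Hollowpine=12 Ironridge=4 Juniper=6 → close Dunmere (overflow 11)
  22÷6 = 3 each, +1 to first 4
Round 2: Briarlake=9 Elkhorn=10 Greywater=23 Hollowpine=16 Ironridge=7 Juniper=9 → close Greywater (overflow 8)
  23÷5 = 4 each, +1 to first 3
Round 3: Briarlake=14 Elkhorn=15 Hollowpine=21 Ironridge=11 Juniper=13 → close Briarlake (overflow 8)
  14÷4 = 3 each, +1 to first 2
Round 4: Elkhorn=19 Hollowpine=25 Ironridge=14 Juniper=16 → close Hollowpine (overflow 10)
  25÷3 = 8 each, +1 to first 1
Round 5: Elkhorn=28 Ironridge=22 Juniper=24 → close Elkhorn (overflow 14)
  28÷2 = 14 each, +1 to first 0
Round 6: Ironridge=36 Juniper=38 → close Juniper (overflow 28)
  38÷1 = 38 each, +1 to first 0

Closure order: Dunmere, Greywater, Briarlake, Hollowpine, Elkhorn, Juniper
Last habitat: Ironridge with 74 animals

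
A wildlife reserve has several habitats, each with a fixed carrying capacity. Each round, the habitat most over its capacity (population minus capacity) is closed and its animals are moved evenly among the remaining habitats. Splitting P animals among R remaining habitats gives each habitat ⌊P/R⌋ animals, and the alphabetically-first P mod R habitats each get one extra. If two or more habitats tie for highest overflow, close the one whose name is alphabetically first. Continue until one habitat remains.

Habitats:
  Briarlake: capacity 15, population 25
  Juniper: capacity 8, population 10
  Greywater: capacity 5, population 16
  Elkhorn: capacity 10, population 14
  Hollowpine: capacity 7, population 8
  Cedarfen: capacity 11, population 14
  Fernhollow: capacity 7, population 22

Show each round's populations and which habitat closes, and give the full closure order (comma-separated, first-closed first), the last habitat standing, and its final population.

Closure order: Fernhollow, Greywater, Briarlake, Cedarfen, Elkhorn, Hollowpine
Last habitat: Juniper with 109 animals

Round 1: Briarlake=25 Cedarfen=14 Elkhorn=14 Fernhollow=22 Greywater=16 Hollowpine=8 Juniper=10 → close Fernhollow (overflow 15)
  22÷6 = 3 each, +1 to first 4
Round 2: Briarlake=29 Cedarfen=18 Elkhorn=18 Greywater=20 Hollowpine=11 Juniper=13 → close Greywater (overflow 15)
  20÷5 = 4 each, +1 to first 0
Round 3: Briarlake=33 Cedarfen=22 Elkhorn=22 Hollowpine=15 Juniper=17 → close Briarlake (overflow 18)
  33÷4 = 8 each, +1 to first 1
Round 4: Cedarfen=31 Elkhorn=30 Hollowpine=23 Juniper=25 → close Cedarfen (overflow 20)
  31÷3 = 10 each, +1 to first 1
Round 5: Elkhorn=41 Hollowpine=33 Juniper=35 → close Elkhorn (overflow 31)
  41÷2 = 20 each, +1 to first 1
Round 6: Hollowpine=54 Juniper=55 → close Hollowpine (overflow 47)
  54÷1 = 54 each, +1 to first 0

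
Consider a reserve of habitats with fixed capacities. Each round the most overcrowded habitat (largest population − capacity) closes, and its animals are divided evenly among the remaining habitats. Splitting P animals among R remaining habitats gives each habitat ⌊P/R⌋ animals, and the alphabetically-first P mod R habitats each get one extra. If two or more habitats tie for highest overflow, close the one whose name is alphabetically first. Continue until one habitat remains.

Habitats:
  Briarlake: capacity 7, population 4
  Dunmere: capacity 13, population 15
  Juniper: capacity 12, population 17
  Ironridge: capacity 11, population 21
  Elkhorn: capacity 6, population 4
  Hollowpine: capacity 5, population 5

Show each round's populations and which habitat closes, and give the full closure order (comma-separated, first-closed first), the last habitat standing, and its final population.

Round 1: Briarlake=4 Dunmere=15 Elkhorn=4 Hollowpine=5 Ironridge=21 Juniper=17 → close Ironridge (overflow 10)
  21÷5 = 4 each, +1 to first 1
Round 2: Briarlake=9 Dunmere=19 Elkhorn=8 Hollowpine=9 Juniper=21 → close Juniper (overflow 9)
  21÷4 = 5 each, +1 to first 1
Round 3: Briarlake=15 Dunmere=24 Elkhorn=13 Hollowpine=14 → close Dunmere (overflow 11)
  24÷3 = 8 each, +1 to first 0
Round 4: Briarlake=23 Elkhorn=21 Hollowpine=22 → close Hollowpine (overflow 17)
  22÷2 = 11 each, +1 to first 0
Round 5: Briarlake=34 Elkhorn=32 → close Briarlake (overflow 27)
  34÷1 = 34 each, +1 to first 0

Closure order: Ironridge, Juniper, Dunmere, Hollowpine, Briarlake
Last habitat: Elkhorn with 66 animals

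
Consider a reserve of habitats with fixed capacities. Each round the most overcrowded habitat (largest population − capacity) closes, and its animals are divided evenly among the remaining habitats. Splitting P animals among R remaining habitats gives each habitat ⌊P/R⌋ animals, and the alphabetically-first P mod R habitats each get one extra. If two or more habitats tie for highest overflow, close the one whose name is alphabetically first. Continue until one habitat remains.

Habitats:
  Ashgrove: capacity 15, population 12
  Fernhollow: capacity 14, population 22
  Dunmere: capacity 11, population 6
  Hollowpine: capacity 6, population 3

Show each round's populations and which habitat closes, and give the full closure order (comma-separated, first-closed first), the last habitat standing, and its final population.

Closure order: Fernhollow, Ashgrove, Hollowpine
Last habitat: Dunmere with 43 animals

Round 1: Ashgrove=12 Dunmere=6 Fernhollow=22 Hollowpine=3 → close Fernhollow (overflow 8)
  22÷3 = 7 each, +1 to first 1
Round 2: Ashgrove=20 Dunmere=13 Hollowpine=10 → close Ashgrove (overflow 5)
  20÷2 = 10 each, +1 to first 0
Round 3: Dunmere=23 Hollowpine=20 → close Hollowpine (overflow 14)
  20÷1 = 20 each, +1 to first 0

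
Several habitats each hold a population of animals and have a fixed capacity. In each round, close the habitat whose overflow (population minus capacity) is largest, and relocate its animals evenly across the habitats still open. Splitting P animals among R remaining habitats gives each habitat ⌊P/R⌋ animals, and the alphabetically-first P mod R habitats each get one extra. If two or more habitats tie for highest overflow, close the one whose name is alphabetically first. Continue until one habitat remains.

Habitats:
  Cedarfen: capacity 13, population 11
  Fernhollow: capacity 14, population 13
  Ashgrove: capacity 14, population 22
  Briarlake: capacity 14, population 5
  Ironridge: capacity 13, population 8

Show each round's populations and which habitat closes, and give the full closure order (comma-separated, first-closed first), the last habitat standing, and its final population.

Round 1: Ashgrove=22 Briarlake=5 Cedarfen=11 Fernhollow=13 Ironridge=8 → close Ashgrove (overflow 8)
  22÷4 = 5 each, +1 to first 2
Round 2: Briarlake=11 Cedarfen=17 Fernhollow=18 Ironridge=13 → close Cedarfen (overflow 4)
  17÷3 = 5 each, +1 to first 2
Round 3: Briarlake=17 Fernhollow=24 Ironridge=18 → close Fernhollow (overflow 10)
  24÷2 = 12 each, +1 to first 0
Round 4: Briarlake=29 Ironridge=30 → close Ironridge (overflow 17)
  30÷1 = 30 each, +1 to first 0

Closure order: Ashgrove, Cedarfen, Fernhollow, Ironridge
Last habitat: Briarlake with 59 animals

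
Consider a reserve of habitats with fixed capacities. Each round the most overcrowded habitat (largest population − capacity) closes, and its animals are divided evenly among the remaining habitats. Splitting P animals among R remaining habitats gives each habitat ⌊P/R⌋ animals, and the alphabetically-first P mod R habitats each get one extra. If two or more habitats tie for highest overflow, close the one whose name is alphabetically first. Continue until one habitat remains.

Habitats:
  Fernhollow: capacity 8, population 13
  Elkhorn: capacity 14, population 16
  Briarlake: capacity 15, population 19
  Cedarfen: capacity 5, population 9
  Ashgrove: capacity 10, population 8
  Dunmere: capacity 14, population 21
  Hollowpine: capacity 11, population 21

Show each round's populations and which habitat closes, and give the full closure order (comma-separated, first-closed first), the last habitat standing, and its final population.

Round 1: Ashgrove=8 Briarlake=19 Cedarfen=9 Dunmere=21 Elkhorn=16 Fernhollow=13 Hollowpine=21 → close Hollowpine (overflow 10)
  21÷6 = 3 each, +1 to first 3
Round 2: Ashgrove=12 Briarlake=23 Cedarfen=13 Dunmere=24 Elkhorn=19 Fernhollow=16 → close Dunmere (overflow 10)
  24÷5 = 4 each, +1 to first 4
Round 3: Ashgrove=17 Briarlake=28 Cedarfen=18 Elkhorn=24 Fernhollow=20 → close Briarlake (overflow 13)
  28÷4 = 7 each, +1 to first 0
Round 4: Ashgrove=24 Cedarfen=25 Elkhorn=31 Fernhollow=27 → close Cedarfen (overflow 20)
  25÷3 = 8 each, +1 to first 1
Round 5: Ashgrove=33 Elkhorn=39 Fernhollow=35 → close Fernhollow (overflow 27)
  35÷2 = 17 each, +1 to first 1
Round 6: Ashgrove=51 Elkhorn=56 → close Elkhorn (overflow 42)
  56÷1 = 56 each, +1 to first 0

Closure order: Hollowpine, Dunmere, Briarlake, Cedarfen, Fernhollow, Elkhorn
Last habitat: Ashgrove with 107 animals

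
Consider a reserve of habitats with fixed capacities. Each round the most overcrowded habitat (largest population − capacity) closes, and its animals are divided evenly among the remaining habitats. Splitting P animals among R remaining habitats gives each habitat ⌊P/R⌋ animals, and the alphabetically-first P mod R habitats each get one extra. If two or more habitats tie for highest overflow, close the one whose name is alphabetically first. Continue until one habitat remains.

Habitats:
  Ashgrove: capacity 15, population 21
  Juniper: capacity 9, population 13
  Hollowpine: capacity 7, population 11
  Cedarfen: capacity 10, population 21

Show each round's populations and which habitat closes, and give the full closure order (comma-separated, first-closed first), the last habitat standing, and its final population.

Closure order: Cedarfen, Ashgrove, Hollowpine
Last habitat: Juniper with 66 animals

Round 1: Ashgrove=21 Cedarfen=21 Hollowpine=11 Juniper=13 → close Cedarfen (overflow 11)
  21÷3 = 7 each, +1 to first 0
Round 2: Ashgrove=28 Hollowpine=18 Juniper=20 → close Ashgrove (overflow 13)
  28÷2 = 14 each, +1 to first 0
Round 3: Hollowpine=32 Juniper=34 → close Hollowpine (overflow 25)
  32÷1 = 32 each, +1 to first 0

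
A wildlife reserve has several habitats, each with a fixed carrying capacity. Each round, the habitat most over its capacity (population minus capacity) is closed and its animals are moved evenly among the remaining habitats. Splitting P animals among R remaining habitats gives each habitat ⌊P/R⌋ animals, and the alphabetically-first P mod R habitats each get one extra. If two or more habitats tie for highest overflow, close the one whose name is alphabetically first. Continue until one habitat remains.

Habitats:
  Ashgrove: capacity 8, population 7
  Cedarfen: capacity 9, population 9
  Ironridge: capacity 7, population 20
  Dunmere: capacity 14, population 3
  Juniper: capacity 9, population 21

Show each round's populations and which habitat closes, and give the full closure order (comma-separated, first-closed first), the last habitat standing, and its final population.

Closure order: Ironridge, Juniper, Cedarfen, Ashgrove
Last habitat: Dunmere with 60 animals

Round 1: Ashgrove=7 Cedarfen=9 Dunmere=3 Ironridge=20 Juniper=21 → close Ironridge (overflow 13)
  20÷4 = 5 each, +1 to first 0
Round 2: Ashgrove=12 Cedarfen=14 Dunmere=8 Juniper=26 → close Juniper (overflow 17)
  26÷3 = 8 each, +1 to first 2
Round 3: Ashgrove=21 Cedarfen=23 Dunmere=16 → close Cedarfen (overflow 14)
  23÷2 = 11 each, +1 to first 1
Round 4: Ashgrove=33 Dunmere=27 → close Ashgrove (overflow 25)
  33÷1 = 33 each, +1 to first 0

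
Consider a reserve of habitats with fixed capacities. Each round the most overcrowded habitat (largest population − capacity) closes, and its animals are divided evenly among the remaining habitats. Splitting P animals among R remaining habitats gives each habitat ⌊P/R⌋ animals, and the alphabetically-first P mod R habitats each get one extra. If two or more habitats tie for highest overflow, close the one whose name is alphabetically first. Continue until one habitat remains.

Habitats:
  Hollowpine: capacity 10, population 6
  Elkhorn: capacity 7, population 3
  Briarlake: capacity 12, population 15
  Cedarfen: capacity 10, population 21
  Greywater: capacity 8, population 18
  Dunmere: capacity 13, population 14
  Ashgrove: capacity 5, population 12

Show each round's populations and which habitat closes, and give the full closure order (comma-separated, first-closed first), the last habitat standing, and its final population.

Round 1: Ashgrove=12 Briarlake=15 Cedarfen=21 Dunmere=14 Elkhorn=3 Greywater=18 Hollowpine=6 → close Cedarfen (overflow 11)
  21÷6 = 3 each, +1 to first 3
Round 2: Ashgrove=16 Briarlake=19 Dunmere=18 Elkhorn=6 Greywater=21 Hollowpine=9 → close Greywater (overflow 13)
  21÷5 = 4 each, +1 to first 1
Round 3: Ashgrove=21 Briarlake=23 Dunmere=22 Elkhorn=10 Hollowpine=13 → close Ashgrove (overflow 16)
  21÷4 = 5 each, +1 to first 1
Round 4: Briarlake=29 Dunmere=27 Elkhorn=15 Hollowpine=18 → close Briarlake (overflow 17)
  29÷3 = 9 each, +1 to first 2
Round 5: Dunmere=37 Elkhorn=25 Hollowpine=27 → close Dunmere (overflow 24)
  37÷2 = 18 each, +1 to first 1
Round 6: Elkhorn=44 Hollowpine=45 → close Elkhorn (overflow 37)
  44÷1 = 44 each, +1 to first 0

Closure order: Cedarfen, Greywater, Ashgrove, Briarlake, Dunmere, Elkhorn
Last habitat: Hollowpine with 89 animals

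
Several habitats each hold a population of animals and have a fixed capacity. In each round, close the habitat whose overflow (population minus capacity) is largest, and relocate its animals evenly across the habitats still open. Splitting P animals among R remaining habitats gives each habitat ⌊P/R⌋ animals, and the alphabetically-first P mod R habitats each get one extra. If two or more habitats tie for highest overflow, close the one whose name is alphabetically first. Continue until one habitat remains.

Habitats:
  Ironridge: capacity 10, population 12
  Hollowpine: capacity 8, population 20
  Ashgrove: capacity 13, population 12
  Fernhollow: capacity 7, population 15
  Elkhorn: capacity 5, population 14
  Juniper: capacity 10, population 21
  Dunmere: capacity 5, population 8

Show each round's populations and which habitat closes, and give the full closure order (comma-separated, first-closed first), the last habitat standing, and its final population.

Closure order: Hollowpine, Juniper, Elkhorn, Fernhollow, Dunmere, Ashgrove
Last habitat: Ironridge with 102 animals

Round 1: Ashgrove=12 Dunmere=8 Elkhorn=14 Fernhollow=15 Hollowpine=20 Ironridge=12 Juniper=21 → close Hollowpine (overflow 12)
  20÷6 = 3 each, +1 to first 2
Round 2: Ashgrove=16 Dunmere=12 Elkhorn=17 Fernhollow=18 Ironridge=15 Juniper=24 → close Juniper (overflow 14)
  24÷5 = 4 each, +1 to first 4
Round 3: Ashgrove=21 Dunmere=17 Elkhorn=22 Fernhollow=23 Ironridge=19 → close Elkhorn (overflow 17)
  22÷4 = 5 each, +1 to first 2
Round 4: Ashgrove=27 Dunmere=23 Fernhollow=28 Ironridge=24 → close Fernhollow (overflow 21)
  28÷3 = 9 each, +1 to first 1
Round 5: Ashgrove=37 Dunmere=32 Ironridge=33 → close Dunmere (overflow 27)
  32÷2 = 16 each, +1 to first 0
Round 6: Ashgrove=53 Ironridge=49 → close Ashgrove (overflow 40)
  53÷1 = 53 each, +1 to first 0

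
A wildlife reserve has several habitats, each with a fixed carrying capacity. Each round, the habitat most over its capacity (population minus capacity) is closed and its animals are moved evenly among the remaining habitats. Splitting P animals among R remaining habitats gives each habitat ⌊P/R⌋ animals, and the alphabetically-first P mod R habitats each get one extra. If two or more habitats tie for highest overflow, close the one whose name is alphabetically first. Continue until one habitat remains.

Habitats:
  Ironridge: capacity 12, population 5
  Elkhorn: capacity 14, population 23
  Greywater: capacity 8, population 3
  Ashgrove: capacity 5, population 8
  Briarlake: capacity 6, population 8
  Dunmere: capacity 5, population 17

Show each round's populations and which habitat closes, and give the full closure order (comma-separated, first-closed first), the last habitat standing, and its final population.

Closure order: Dunmere, Elkhorn, Ashgrove, Briarlake, Greywater
Last habitat: Ironridge with 64 animals

Round 1: Ashgrove=8 Briarlake=8 Dunmere=17 Elkhorn=23 Greywater=3 Ironridge=5 → close Dunmere (overflow 12)
  17÷5 = 3 each, +1 to first 2
Round 2: Ashgrove=12 Briarlake=12 Elkhorn=26 Greywater=6 Ironridge=8 → close Elkhorn (overflow 12)
  26÷4 = 6 each, +1 to first 2
Round 3: Ashgrove=19 Briarlake=19 Greywater=12 Ironridge=14 → close Ashgrove (overflow 14)
  19÷3 = 6 each, +1 to first 1
Round 4: Briarlake=26 Greywater=18 Ironridge=20 → close Briarlake (overflow 20)
  26÷2 = 13 each, +1 to first 0
Round 5: Greywater=31 Ironridge=33 → close Greywater (overflow 23)
  31÷1 = 31 each, +1 to first 0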